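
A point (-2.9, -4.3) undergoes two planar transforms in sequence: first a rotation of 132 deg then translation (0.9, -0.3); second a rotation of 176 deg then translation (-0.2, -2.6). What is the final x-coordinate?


After transform 1:
x1 = cos(132)*-2.9 - sin(132)*-4.3 + 0.9 = 6.036
y1 = sin(132)*-2.9 + cos(132)*-4.3 + -0.3 = 0.4221
After transform 2:
x2 = cos(176)*6.036 - sin(176)*0.4221 + -0.2
= -6.2507


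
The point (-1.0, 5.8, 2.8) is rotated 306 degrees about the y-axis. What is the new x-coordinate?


Rotation about y-axis: x' = x*cos(theta) + z*sin(theta)
= -1.0 * 0.5878 + 2.8 * -0.809
= -2.853


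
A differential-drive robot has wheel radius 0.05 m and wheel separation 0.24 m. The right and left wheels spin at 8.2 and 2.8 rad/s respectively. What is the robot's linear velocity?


vR = r*wR = 0.05*8.2 = 0.41 m/s
vL = r*wL = 0.05*2.8 = 0.14 m/s
v = (vR+vL)/2 = 0.275 m/s
omega = (vR-vL)/L = 1.125 rad/s
linear velocity = 0.275 m/s


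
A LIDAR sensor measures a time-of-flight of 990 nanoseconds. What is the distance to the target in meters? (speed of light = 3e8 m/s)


tof = 990 ns = 9.9e-07 s
dist = c * tof / 2
= 3e8 * 9.9e-07 / 2
= 148.5 m


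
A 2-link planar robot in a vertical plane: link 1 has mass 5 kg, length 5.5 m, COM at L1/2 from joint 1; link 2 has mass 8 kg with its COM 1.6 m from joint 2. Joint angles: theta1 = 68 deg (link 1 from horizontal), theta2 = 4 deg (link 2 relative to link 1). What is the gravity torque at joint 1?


Horizontal distance from joint 1 to link-1 COM:
  x_c1 = (L1/2)*cos(t1) = 2.75 * 0.3746 = 1.0302 m
Horizontal distance from joint 1 to link-2 COM:
  x_c2 = L1*cos(t1) + Lc2*cos(t1+t2)
       = 5.5*0.3746 + 1.6*0.309 = 2.5548 m
tau1 = m1*g*x_c1 + m2*g*x_c2
     = 5*9.81*1.0302 + 8*9.81*2.5548
     = 50.5297 + 200.4978
     = 251.0276 Nm


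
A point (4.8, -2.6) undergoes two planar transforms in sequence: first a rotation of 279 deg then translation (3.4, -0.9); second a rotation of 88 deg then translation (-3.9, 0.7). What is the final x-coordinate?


After transform 1:
x1 = cos(279)*4.8 - sin(279)*-2.6 + 3.4 = 1.5829
y1 = sin(279)*4.8 + cos(279)*-2.6 + -0.9 = -6.0476
After transform 2:
x2 = cos(88)*1.5829 - sin(88)*-6.0476 + -3.9
= 2.1992


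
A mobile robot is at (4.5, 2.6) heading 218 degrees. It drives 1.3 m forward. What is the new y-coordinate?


y_new = y0 + d*sin(theta)
= 2.6 + 1.3*sin(218)
= 2.6 + -0.8004
= 1.7996


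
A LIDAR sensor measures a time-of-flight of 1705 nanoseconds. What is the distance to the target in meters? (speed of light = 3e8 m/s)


tof = 1705 ns = 1.705e-06 s
dist = c * tof / 2
= 3e8 * 1.705e-06 / 2
= 255.75 m


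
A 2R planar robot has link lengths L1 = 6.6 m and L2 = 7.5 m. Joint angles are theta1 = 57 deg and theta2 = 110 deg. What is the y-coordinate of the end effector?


Convert angles to radians: theta1 = 0.9948, theta2 = 1.9199
y = L1*sin(theta1) + L2*sin(theta1+theta2)
y = 5.5352 + 1.6871
y = 7.2224


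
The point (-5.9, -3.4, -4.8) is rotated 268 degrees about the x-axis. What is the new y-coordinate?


Rotation about x-axis: y' = y*cos(theta) - z*sin(theta)
= -3.4 * -0.0349 - -4.8 * -0.9994
= -4.6784


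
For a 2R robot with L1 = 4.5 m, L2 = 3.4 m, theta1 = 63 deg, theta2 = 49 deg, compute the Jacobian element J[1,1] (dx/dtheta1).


J[1,1] = -L1*sin(t1) - L2*sin(t1+t2)
= -4.5*sin(63) - 3.4*sin(112)
= -7.162


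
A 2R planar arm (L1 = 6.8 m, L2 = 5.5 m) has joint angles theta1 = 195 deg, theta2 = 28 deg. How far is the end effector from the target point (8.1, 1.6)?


End effector via forward kinematics:
x = L1*cos(t1) + L2*cos(t1+t2) = -10.5907
y = L1*sin(t1) + L2*sin(t1+t2) = -5.511
Distance to target:
d = sqrt((8.1 - -10.5907)^2 + (1.6 - -5.511)^2)
= sqrt(349.3438 + 50.5658)
= 19.9977 m


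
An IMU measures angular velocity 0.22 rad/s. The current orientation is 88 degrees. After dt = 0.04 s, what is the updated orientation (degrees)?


delta_theta = w * dt = 0.22 * 0.04 = 0.0088 rad
= 0.5042 deg
theta_new = 88 + 0.5042 = 88.5042 deg


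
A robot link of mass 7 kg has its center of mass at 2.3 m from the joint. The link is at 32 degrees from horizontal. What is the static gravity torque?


tau = m*g*L*cos(angle)
= 7 * 9.81 * 2.3 * cos(32 deg)
= 7 * 9.81 * 2.3 * 0.848
= 133.9416 Nm


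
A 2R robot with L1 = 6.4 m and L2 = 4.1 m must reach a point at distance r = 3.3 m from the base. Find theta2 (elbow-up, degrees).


cos(theta2) = (r^2 - L1^2 - L2^2) / (2*L1*L2)
cos(theta2) = (10.89 - 40.96 - 16.81) / 52.48
cos(theta2) = -0.893293
theta2 = 153.29 degrees


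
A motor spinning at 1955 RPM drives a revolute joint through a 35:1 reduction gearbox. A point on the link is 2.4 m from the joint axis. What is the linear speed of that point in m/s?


omega_motor = 1955 * 2*pi/60 = 204.7271 rad/s
omega_joint = omega_motor / 35 = 5.8493 rad/s
v = omega_joint * r = 5.8493 * 2.4
= 14.0384 m/s


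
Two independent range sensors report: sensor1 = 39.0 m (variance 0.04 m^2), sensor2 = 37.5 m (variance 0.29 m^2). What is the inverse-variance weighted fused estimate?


w1 = (1/var1) / (1/var1 + 1/var2)
   = 25.0 / (25.0 + 3.4483) = 0.8788
w2 = 1 - w1 = 0.1212
fused = w1*s1 + w2*s2 = 34.2727 + 4.5455
= 38.8182 m


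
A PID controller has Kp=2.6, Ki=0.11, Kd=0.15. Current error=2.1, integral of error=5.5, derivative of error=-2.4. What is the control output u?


u = Kp*e + Ki*int(e) + Kd*de/dt
= 2.6*2.1 + 0.11*5.5 + 0.15*(-2.4)
= 5.46 + 0.605 + -0.36
= 5.705


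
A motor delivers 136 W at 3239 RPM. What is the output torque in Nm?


omega = 3239 * 2*pi/60 = 339.1873 rad/s
tau = P / omega = 136 / 339.1873
= 0.401 Nm


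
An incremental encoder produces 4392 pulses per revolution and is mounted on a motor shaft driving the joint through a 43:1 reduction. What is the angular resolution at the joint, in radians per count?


counts per rev = 4392
effective counts at joint = 4392 * 43 = 188856
resolution = 2*pi / 188856
= 3.3270e-05 rad/count


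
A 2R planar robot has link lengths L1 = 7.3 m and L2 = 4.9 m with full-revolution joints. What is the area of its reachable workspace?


r_max = L1 + L2 = 12.2 m
r_min = |L1 - L2| = 2.4 m
Area = pi*(r_max^2 - r_min^2)
= pi*(148.84 - 5.76)
= pi * 143.08
= 449.4991 m^2


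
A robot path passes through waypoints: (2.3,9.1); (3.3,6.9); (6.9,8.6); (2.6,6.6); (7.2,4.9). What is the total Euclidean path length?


Segment lengths:
  seg1 = sqrt((1.0)^2 + (-2.2)^2) = 2.4166
  seg2 = sqrt((3.6)^2 + (1.7)^2) = 3.9812
  seg3 = sqrt((-4.3)^2 + (-2.0)^2) = 4.7424
  seg4 = sqrt((4.6)^2 + (-1.7)^2) = 4.9041
Total = 16.0443


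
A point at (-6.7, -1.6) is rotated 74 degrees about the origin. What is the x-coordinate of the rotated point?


x' = x*cos(theta) - y*sin(theta)
cos(74 deg) = 0.2756, sin(74 deg) = 0.9613
x' = -6.7 * 0.2756 - -1.6 * 0.9613
= -1.8468 - -1.538
= -0.3088


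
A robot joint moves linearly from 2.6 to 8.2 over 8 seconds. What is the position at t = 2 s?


s = t/T = 2/8 = 0.25
p(t) = p0 + (pf-p0)*s
= 2.6 + (8.2 - 2.6) * 0.25
= 4.0


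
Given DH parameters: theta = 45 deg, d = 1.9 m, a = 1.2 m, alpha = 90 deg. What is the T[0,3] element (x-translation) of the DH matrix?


T[0,3] = a * cos(theta)
= 1.2 * cos(45 deg)
= 1.2 * 0.7071
= 0.8485


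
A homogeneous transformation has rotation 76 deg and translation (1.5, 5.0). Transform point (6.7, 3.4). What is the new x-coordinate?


x' = cos(theta)*px - sin(theta)*py + tx
= 0.2419*6.7 - 0.9703*3.4 + 1.5
= -0.1781


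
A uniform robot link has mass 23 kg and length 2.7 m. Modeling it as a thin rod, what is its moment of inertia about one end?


I = (1/3) * m * L^2
= (1/3) * 23 * 2.7^2
= 0.333333 * 23 * 7.29
= 55.89 kg*m^2


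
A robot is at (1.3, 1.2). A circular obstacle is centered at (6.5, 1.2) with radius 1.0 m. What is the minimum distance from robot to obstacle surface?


center_dist = sqrt((1.3-6.5)^2 + (1.2-1.2)^2)
= sqrt(27.04 + 0.0)
= 5.2
min_dist = center_dist - radius = 5.2 - 1.0 = 4.2 m


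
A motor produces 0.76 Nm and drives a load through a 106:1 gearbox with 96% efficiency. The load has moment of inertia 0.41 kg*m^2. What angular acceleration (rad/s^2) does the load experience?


tau_out = tau_motor * N * eta
= 0.76 * 106 * 0.96 = 77.3376 Nm
alpha = tau_out / I = 77.3376 / 0.41
= 188.6283 rad/s^2


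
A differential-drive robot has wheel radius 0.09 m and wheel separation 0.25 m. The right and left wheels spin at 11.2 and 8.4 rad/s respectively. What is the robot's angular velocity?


vR = r*wR = 0.09*11.2 = 1.008 m/s
vL = r*wL = 0.09*8.4 = 0.756 m/s
v = (vR+vL)/2 = 0.882 m/s
omega = (vR-vL)/L = 1.008 rad/s
angular velocity = 1.008 rad/s


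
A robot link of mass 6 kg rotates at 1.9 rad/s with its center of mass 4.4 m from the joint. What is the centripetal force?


F = m * omega^2 * r
= 6 * 1.9^2 * 4.4
= 6 * 3.61 * 4.4
= 95.304 N


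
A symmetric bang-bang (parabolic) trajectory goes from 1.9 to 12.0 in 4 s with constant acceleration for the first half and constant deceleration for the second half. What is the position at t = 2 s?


Symmetric rest-to-rest: each phase covers (pf-p0)/2 in time T/2. 0.5*a*(T/2)^2 = (pf-p0)/2 => a = 4*(pf-p0)/T^2
a = 4*(12.0-1.9)/4^2 = 2.525
t = 2 is in the acceleration phase (t <= T/2).
p = p0 + 0.5*a*t^2 = 1.9 + 0.5*2.525*2^2
= 6.95


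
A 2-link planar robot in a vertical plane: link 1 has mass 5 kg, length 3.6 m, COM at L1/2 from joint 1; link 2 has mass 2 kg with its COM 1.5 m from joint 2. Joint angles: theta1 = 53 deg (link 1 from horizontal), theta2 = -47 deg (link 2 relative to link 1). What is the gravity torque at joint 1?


Horizontal distance from joint 1 to link-1 COM:
  x_c1 = (L1/2)*cos(t1) = 1.8 * 0.6018 = 1.0833 m
Horizontal distance from joint 1 to link-2 COM:
  x_c2 = L1*cos(t1) + Lc2*cos(t1+t2)
       = 3.6*0.6018 + 1.5*0.9945 = 3.6583 m
tau1 = m1*g*x_c1 + m2*g*x_c2
     = 5*9.81*1.0833 + 2*9.81*3.6583
     = 53.1342 + 71.7762
     = 124.9104 Nm


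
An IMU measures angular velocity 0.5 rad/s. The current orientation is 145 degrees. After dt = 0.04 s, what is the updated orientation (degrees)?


delta_theta = w * dt = 0.5 * 0.04 = 0.02 rad
= 1.1459 deg
theta_new = 145 + 1.1459 = 146.1459 deg


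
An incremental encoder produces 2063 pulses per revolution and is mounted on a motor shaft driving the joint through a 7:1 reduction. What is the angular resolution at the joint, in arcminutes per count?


counts per rev = 2063
effective counts at joint = 2063 * 7 = 14441
resolution = 360*60 / 14441
= 1.4957 arcmin/count


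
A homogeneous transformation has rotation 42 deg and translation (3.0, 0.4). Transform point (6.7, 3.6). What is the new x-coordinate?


x' = cos(theta)*px - sin(theta)*py + tx
= 0.7431*6.7 - 0.6691*3.6 + 3.0
= 5.5702


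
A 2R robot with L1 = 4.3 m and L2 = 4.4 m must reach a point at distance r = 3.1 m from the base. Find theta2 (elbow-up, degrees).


cos(theta2) = (r^2 - L1^2 - L2^2) / (2*L1*L2)
cos(theta2) = (9.61 - 18.49 - 19.36) / 37.84
cos(theta2) = -0.7463
theta2 = 138.2709 degrees


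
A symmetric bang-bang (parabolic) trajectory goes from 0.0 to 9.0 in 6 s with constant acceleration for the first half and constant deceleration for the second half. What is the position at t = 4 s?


Symmetric rest-to-rest: each phase covers (pf-p0)/2 in time T/2. 0.5*a*(T/2)^2 = (pf-p0)/2 => a = 4*(pf-p0)/T^2
a = 4*(9.0-0.0)/6^2 = 1.0
t = 4 is in the deceleration phase (t > T/2).
p = pf - 0.5*a*(T-t)^2 = 9.0 - 0.5*1.0*2^2
= 7.0


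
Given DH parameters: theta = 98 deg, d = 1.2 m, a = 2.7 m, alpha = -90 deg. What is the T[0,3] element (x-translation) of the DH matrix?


T[0,3] = a * cos(theta)
= 2.7 * cos(98 deg)
= 2.7 * -0.1392
= -0.3758


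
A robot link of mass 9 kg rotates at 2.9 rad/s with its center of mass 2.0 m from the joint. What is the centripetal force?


F = m * omega^2 * r
= 9 * 2.9^2 * 2.0
= 9 * 8.41 * 2.0
= 151.38 N


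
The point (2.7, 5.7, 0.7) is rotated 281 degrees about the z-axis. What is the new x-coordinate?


Rotation about z-axis: x' = x*cos(theta) - y*sin(theta)
= 2.7 * 0.1908 - 5.7 * -0.9816
= 6.1105


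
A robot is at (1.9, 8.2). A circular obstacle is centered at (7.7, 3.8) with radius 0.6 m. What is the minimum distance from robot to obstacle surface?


center_dist = sqrt((1.9-7.7)^2 + (8.2-3.8)^2)
= sqrt(33.64 + 19.36)
= 7.2801
min_dist = center_dist - radius = 7.2801 - 0.6 = 6.6801 m


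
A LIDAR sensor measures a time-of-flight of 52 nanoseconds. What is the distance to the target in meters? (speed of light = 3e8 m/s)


tof = 52 ns = 5.2e-08 s
dist = c * tof / 2
= 3e8 * 5.2e-08 / 2
= 7.8 m


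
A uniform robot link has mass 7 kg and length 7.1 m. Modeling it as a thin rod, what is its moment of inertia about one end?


I = (1/3) * m * L^2
= (1/3) * 7 * 7.1^2
= 0.333333 * 7 * 50.41
= 117.6233 kg*m^2


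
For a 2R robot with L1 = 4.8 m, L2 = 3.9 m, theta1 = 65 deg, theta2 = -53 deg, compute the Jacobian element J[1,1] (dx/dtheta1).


J[1,1] = -L1*sin(t1) - L2*sin(t1+t2)
= -4.8*sin(65) - 3.9*sin(12)
= -5.1611


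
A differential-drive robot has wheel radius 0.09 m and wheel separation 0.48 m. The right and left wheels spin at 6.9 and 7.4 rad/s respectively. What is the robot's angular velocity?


vR = r*wR = 0.09*6.9 = 0.621 m/s
vL = r*wL = 0.09*7.4 = 0.666 m/s
v = (vR+vL)/2 = 0.6435 m/s
omega = (vR-vL)/L = -0.0938 rad/s
angular velocity = -0.0938 rad/s


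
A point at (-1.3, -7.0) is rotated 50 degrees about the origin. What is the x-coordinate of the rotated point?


x' = x*cos(theta) - y*sin(theta)
cos(50 deg) = 0.6428, sin(50 deg) = 0.766
x' = -1.3 * 0.6428 - -7.0 * 0.766
= -0.8356 - -5.3623
= 4.5267


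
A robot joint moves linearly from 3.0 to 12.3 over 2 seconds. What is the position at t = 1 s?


s = t/T = 1/2 = 0.5
p(t) = p0 + (pf-p0)*s
= 3.0 + (12.3 - 3.0) * 0.5
= 7.65


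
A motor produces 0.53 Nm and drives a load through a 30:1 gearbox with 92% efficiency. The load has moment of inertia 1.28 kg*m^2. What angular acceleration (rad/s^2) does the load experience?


tau_out = tau_motor * N * eta
= 0.53 * 30 * 0.92 = 14.628 Nm
alpha = tau_out / I = 14.628 / 1.28
= 11.4281 rad/s^2


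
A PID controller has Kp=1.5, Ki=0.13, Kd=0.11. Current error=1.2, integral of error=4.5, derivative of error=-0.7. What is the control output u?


u = Kp*e + Ki*int(e) + Kd*de/dt
= 1.5*1.2 + 0.13*4.5 + 0.11*(-0.7)
= 1.8 + 0.585 + -0.077
= 2.308


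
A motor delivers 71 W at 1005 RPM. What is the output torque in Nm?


omega = 1005 * 2*pi/60 = 105.2434 rad/s
tau = P / omega = 71 / 105.2434
= 0.6746 Nm


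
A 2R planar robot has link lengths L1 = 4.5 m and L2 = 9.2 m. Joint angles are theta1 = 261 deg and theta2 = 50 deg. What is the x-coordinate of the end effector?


Convert angles to radians: theta1 = 4.5553, theta2 = 0.8727
x = L1*cos(theta1) + L2*cos(theta1+theta2)
x = -0.704 + 6.0357
x = 5.3318


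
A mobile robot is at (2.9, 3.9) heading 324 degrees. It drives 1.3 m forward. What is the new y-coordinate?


y_new = y0 + d*sin(theta)
= 3.9 + 1.3*sin(324)
= 3.9 + -0.7641
= 3.1359


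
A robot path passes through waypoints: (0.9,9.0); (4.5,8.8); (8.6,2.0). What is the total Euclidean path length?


Segment lengths:
  seg1 = sqrt((3.6)^2 + (-0.2)^2) = 3.6056
  seg2 = sqrt((4.1)^2 + (-6.8)^2) = 7.9404
Total = 11.546


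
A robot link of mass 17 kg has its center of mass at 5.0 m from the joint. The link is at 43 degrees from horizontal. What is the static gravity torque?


tau = m*g*L*cos(angle)
= 17 * 9.81 * 5.0 * cos(43 deg)
= 17 * 9.81 * 5.0 * 0.7314
= 609.8393 Nm


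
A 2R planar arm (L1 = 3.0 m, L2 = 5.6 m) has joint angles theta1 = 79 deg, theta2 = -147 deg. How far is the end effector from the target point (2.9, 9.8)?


End effector via forward kinematics:
x = L1*cos(t1) + L2*cos(t1+t2) = 2.6702
y = L1*sin(t1) + L2*sin(t1+t2) = -2.2473
Distance to target:
d = sqrt((2.9 - 2.6702)^2 + (9.8 - -2.2473)^2)
= sqrt(0.0528 + 145.1386)
= 12.0495 m


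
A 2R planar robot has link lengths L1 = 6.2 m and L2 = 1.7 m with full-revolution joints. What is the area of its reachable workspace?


r_max = L1 + L2 = 7.9 m
r_min = |L1 - L2| = 4.5 m
Area = pi*(r_max^2 - r_min^2)
= pi*(62.41 - 20.25)
= pi * 42.16
= 132.4495 m^2


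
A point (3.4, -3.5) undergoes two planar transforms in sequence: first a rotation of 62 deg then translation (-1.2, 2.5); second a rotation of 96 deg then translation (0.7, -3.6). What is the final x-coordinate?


After transform 1:
x1 = cos(62)*3.4 - sin(62)*-3.5 + -1.2 = 3.4865
y1 = sin(62)*3.4 + cos(62)*-3.5 + 2.5 = 3.8589
After transform 2:
x2 = cos(96)*3.4865 - sin(96)*3.8589 + 0.7
= -3.5022


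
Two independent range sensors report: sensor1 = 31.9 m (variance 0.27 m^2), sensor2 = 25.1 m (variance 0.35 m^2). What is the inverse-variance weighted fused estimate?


w1 = (1/var1) / (1/var1 + 1/var2)
   = 3.7037 / (3.7037 + 2.8571) = 0.5645
w2 = 1 - w1 = 0.4355
fused = w1*s1 + w2*s2 = 18.0081 + 10.9306
= 28.9387 m


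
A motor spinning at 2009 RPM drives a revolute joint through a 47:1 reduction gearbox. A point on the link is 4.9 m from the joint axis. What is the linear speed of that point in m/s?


omega_motor = 2009 * 2*pi/60 = 210.382 rad/s
omega_joint = omega_motor / 47 = 4.4762 rad/s
v = omega_joint * r = 4.4762 * 4.9
= 21.9334 m/s


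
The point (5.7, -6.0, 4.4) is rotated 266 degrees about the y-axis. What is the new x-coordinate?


Rotation about y-axis: x' = x*cos(theta) + z*sin(theta)
= 5.7 * -0.0698 + 4.4 * -0.9976
= -4.7869


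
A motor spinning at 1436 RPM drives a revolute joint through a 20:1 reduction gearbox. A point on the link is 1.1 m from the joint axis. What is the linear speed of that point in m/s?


omega_motor = 1436 * 2*pi/60 = 150.3776 rad/s
omega_joint = omega_motor / 20 = 7.5189 rad/s
v = omega_joint * r = 7.5189 * 1.1
= 8.2708 m/s


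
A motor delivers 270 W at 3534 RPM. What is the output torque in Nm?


omega = 3534 * 2*pi/60 = 370.0796 rad/s
tau = P / omega = 270 / 370.0796
= 0.7296 Nm


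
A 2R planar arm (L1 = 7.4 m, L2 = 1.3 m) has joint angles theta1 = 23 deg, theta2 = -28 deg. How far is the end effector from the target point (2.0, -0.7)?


End effector via forward kinematics:
x = L1*cos(t1) + L2*cos(t1+t2) = 8.1068
y = L1*sin(t1) + L2*sin(t1+t2) = 2.7781
Distance to target:
d = sqrt((2.0 - 8.1068)^2 + (-0.7 - 2.7781)^2)
= sqrt(37.2929 + 12.0972)
= 7.0278 m


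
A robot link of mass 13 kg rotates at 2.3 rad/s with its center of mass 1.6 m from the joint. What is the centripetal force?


F = m * omega^2 * r
= 13 * 2.3^2 * 1.6
= 13 * 5.29 * 1.6
= 110.032 N


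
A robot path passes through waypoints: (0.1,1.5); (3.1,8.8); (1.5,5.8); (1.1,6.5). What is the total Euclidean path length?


Segment lengths:
  seg1 = sqrt((3.0)^2 + (7.3)^2) = 7.8924
  seg2 = sqrt((-1.6)^2 + (-3.0)^2) = 3.4
  seg3 = sqrt((-0.4)^2 + (0.7)^2) = 0.8062
Total = 12.0986


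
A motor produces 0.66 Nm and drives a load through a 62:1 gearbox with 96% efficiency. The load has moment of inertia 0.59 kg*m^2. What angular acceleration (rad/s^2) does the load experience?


tau_out = tau_motor * N * eta
= 0.66 * 62 * 0.96 = 39.2832 Nm
alpha = tau_out / I = 39.2832 / 0.59
= 66.5817 rad/s^2


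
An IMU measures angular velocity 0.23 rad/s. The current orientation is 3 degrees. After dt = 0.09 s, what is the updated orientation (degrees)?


delta_theta = w * dt = 0.23 * 0.09 = 0.0207 rad
= 1.186 deg
theta_new = 3 + 1.186 = 4.186 deg


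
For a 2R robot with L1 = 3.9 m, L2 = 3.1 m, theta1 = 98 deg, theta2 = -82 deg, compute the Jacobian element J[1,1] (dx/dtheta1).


J[1,1] = -L1*sin(t1) - L2*sin(t1+t2)
= -3.9*sin(98) - 3.1*sin(16)
= -4.7165


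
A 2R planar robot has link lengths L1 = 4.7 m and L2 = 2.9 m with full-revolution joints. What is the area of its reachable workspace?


r_max = L1 + L2 = 7.6 m
r_min = |L1 - L2| = 1.8 m
Area = pi*(r_max^2 - r_min^2)
= pi*(57.76 - 3.24)
= pi * 54.52
= 171.2796 m^2


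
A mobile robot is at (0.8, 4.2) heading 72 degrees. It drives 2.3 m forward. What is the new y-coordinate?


y_new = y0 + d*sin(theta)
= 4.2 + 2.3*sin(72)
= 4.2 + 2.1874
= 6.3874


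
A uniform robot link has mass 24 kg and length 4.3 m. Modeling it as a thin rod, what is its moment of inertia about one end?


I = (1/3) * m * L^2
= (1/3) * 24 * 4.3^2
= 0.333333 * 24 * 18.49
= 147.92 kg*m^2


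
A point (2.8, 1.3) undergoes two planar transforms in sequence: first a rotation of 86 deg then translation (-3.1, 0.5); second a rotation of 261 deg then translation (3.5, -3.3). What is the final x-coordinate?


After transform 1:
x1 = cos(86)*2.8 - sin(86)*1.3 + -3.1 = -4.2015
y1 = sin(86)*2.8 + cos(86)*1.3 + 0.5 = 3.3839
After transform 2:
x2 = cos(261)*-4.2015 - sin(261)*3.3839 + 3.5
= 7.4995


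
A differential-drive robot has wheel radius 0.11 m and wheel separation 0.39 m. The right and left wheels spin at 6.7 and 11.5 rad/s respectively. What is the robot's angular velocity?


vR = r*wR = 0.11*6.7 = 0.737 m/s
vL = r*wL = 0.11*11.5 = 1.265 m/s
v = (vR+vL)/2 = 1.001 m/s
omega = (vR-vL)/L = -1.3538 rad/s
angular velocity = -1.3538 rad/s


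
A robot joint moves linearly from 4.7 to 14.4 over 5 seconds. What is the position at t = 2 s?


s = t/T = 2/5 = 0.4
p(t) = p0 + (pf-p0)*s
= 4.7 + (14.4 - 4.7) * 0.4
= 8.58


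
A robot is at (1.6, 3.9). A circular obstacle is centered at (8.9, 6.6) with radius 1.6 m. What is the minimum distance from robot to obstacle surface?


center_dist = sqrt((1.6-8.9)^2 + (3.9-6.6)^2)
= sqrt(53.29 + 7.29)
= 7.7833
min_dist = center_dist - radius = 7.7833 - 1.6 = 6.1833 m


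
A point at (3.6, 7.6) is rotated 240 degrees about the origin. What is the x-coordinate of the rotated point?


x' = x*cos(theta) - y*sin(theta)
cos(240 deg) = -0.5, sin(240 deg) = -0.866
x' = 3.6 * -0.5 - 7.6 * -0.866
= -1.8 - -6.5818
= 4.7818


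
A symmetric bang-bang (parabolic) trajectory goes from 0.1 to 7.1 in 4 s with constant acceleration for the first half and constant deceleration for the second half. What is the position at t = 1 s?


Symmetric rest-to-rest: each phase covers (pf-p0)/2 in time T/2. 0.5*a*(T/2)^2 = (pf-p0)/2 => a = 4*(pf-p0)/T^2
a = 4*(7.1-0.1)/4^2 = 1.75
t = 1 is in the acceleration phase (t <= T/2).
p = p0 + 0.5*a*t^2 = 0.1 + 0.5*1.75*1^2
= 0.975


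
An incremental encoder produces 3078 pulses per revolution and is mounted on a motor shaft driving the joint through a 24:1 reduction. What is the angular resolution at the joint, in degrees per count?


counts per rev = 3078
effective counts at joint = 3078 * 24 = 73872
resolution = 360 / 73872
= 0.0049 deg/count


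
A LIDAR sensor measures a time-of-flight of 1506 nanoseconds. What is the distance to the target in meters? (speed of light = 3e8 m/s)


tof = 1506 ns = 1.506e-06 s
dist = c * tof / 2
= 3e8 * 1.506e-06 / 2
= 225.9 m


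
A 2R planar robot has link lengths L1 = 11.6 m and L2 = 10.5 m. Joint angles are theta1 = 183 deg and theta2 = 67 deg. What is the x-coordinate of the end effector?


Convert angles to radians: theta1 = 3.194, theta2 = 1.1694
x = L1*cos(theta1) + L2*cos(theta1+theta2)
x = -11.5841 + -3.5912
x = -15.1753


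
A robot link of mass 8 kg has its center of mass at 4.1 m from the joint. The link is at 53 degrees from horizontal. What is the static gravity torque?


tau = m*g*L*cos(angle)
= 8 * 9.81 * 4.1 * cos(53 deg)
= 8 * 9.81 * 4.1 * 0.6018
= 193.6448 Nm


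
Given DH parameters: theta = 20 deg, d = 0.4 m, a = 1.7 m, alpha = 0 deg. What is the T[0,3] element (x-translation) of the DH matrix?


T[0,3] = a * cos(theta)
= 1.7 * cos(20 deg)
= 1.7 * 0.9397
= 1.5975


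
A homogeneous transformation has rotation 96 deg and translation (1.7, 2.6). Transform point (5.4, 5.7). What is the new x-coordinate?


x' = cos(theta)*px - sin(theta)*py + tx
= -0.1045*5.4 - 0.9945*5.7 + 1.7
= -4.5332


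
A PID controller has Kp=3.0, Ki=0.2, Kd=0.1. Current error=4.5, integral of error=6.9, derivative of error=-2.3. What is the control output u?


u = Kp*e + Ki*int(e) + Kd*de/dt
= 3.0*4.5 + 0.2*6.9 + 0.1*(-2.3)
= 13.5 + 1.38 + -0.23
= 14.65


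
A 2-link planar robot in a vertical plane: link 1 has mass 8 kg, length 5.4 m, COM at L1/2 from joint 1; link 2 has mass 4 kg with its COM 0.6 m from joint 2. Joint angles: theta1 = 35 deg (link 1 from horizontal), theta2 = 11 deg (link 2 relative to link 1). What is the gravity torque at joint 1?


Horizontal distance from joint 1 to link-1 COM:
  x_c1 = (L1/2)*cos(t1) = 2.7 * 0.8192 = 2.2117 m
Horizontal distance from joint 1 to link-2 COM:
  x_c2 = L1*cos(t1) + Lc2*cos(t1+t2)
       = 5.4*0.8192 + 0.6*0.6947 = 4.8402 m
tau1 = m1*g*x_c1 + m2*g*x_c2
     = 8*9.81*2.2117 + 4*9.81*4.8402
     = 173.575 + 189.9301
     = 363.5051 Nm


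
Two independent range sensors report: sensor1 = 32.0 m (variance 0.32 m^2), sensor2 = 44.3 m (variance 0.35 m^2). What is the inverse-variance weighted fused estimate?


w1 = (1/var1) / (1/var1 + 1/var2)
   = 3.125 / (3.125 + 2.8571) = 0.5224
w2 = 1 - w1 = 0.4776
fused = w1*s1 + w2*s2 = 16.7164 + 21.1582
= 37.8746 m


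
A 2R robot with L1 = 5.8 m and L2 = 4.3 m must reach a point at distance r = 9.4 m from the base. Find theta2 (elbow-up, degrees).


cos(theta2) = (r^2 - L1^2 - L2^2) / (2*L1*L2)
cos(theta2) = (88.36 - 33.64 - 18.49) / 49.88
cos(theta2) = 0.726343
theta2 = 43.4193 degrees


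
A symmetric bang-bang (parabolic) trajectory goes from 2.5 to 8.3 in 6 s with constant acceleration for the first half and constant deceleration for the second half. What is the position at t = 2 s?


Symmetric rest-to-rest: each phase covers (pf-p0)/2 in time T/2. 0.5*a*(T/2)^2 = (pf-p0)/2 => a = 4*(pf-p0)/T^2
a = 4*(8.3-2.5)/6^2 = 0.6444
t = 2 is in the acceleration phase (t <= T/2).
p = p0 + 0.5*a*t^2 = 2.5 + 0.5*0.6444*2^2
= 3.7889


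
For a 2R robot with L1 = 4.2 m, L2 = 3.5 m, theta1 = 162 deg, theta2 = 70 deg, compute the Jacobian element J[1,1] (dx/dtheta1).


J[1,1] = -L1*sin(t1) - L2*sin(t1+t2)
= -4.2*sin(162) - 3.5*sin(232)
= 1.4602


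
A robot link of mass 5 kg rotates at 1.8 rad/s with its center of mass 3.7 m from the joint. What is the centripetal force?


F = m * omega^2 * r
= 5 * 1.8^2 * 3.7
= 5 * 3.24 * 3.7
= 59.94 N


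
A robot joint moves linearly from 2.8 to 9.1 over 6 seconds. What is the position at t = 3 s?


s = t/T = 3/6 = 0.5
p(t) = p0 + (pf-p0)*s
= 2.8 + (9.1 - 2.8) * 0.5
= 5.95


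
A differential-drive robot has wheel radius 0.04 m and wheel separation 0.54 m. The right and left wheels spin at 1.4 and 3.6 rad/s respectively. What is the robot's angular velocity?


vR = r*wR = 0.04*1.4 = 0.056 m/s
vL = r*wL = 0.04*3.6 = 0.144 m/s
v = (vR+vL)/2 = 0.1 m/s
omega = (vR-vL)/L = -0.163 rad/s
angular velocity = -0.163 rad/s


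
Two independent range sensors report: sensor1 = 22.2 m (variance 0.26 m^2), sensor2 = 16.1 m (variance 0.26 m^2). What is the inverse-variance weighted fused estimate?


w1 = (1/var1) / (1/var1 + 1/var2)
   = 3.8462 / (3.8462 + 3.8462) = 0.5
w2 = 1 - w1 = 0.5
fused = w1*s1 + w2*s2 = 11.1 + 8.05
= 19.15 m


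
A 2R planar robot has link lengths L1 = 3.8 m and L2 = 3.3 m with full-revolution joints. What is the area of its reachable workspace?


r_max = L1 + L2 = 7.1 m
r_min = |L1 - L2| = 0.5 m
Area = pi*(r_max^2 - r_min^2)
= pi*(50.41 - 0.25)
= pi * 50.16
= 157.5823 m^2


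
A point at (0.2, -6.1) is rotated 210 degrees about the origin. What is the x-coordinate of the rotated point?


x' = x*cos(theta) - y*sin(theta)
cos(210 deg) = -0.866, sin(210 deg) = -0.5
x' = 0.2 * -0.866 - -6.1 * -0.5
= -0.1732 - 3.05
= -3.2232


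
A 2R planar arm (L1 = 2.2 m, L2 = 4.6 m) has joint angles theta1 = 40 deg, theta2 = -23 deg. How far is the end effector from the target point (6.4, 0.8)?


End effector via forward kinematics:
x = L1*cos(t1) + L2*cos(t1+t2) = 6.0843
y = L1*sin(t1) + L2*sin(t1+t2) = 2.759
Distance to target:
d = sqrt((6.4 - 6.0843)^2 + (0.8 - 2.759)^2)
= sqrt(0.0997 + 3.8378)
= 1.9843 m


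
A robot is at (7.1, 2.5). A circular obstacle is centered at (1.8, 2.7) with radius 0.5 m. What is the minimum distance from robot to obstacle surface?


center_dist = sqrt((7.1-1.8)^2 + (2.5-2.7)^2)
= sqrt(28.09 + 0.04)
= 5.3038
min_dist = center_dist - radius = 5.3038 - 0.5 = 4.8038 m


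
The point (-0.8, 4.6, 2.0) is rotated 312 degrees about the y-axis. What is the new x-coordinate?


Rotation about y-axis: x' = x*cos(theta) + z*sin(theta)
= -0.8 * 0.6691 + 2.0 * -0.7431
= -2.0216


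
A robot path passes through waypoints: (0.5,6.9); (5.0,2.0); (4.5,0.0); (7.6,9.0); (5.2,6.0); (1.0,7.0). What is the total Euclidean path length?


Segment lengths:
  seg1 = sqrt((4.5)^2 + (-4.9)^2) = 6.6528
  seg2 = sqrt((-0.5)^2 + (-2.0)^2) = 2.0616
  seg3 = sqrt((3.1)^2 + (9.0)^2) = 9.5189
  seg4 = sqrt((-2.4)^2 + (-3.0)^2) = 3.8419
  seg5 = sqrt((-4.2)^2 + (1.0)^2) = 4.3174
Total = 26.3926


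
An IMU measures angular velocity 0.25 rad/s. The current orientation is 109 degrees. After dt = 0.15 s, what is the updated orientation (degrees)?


delta_theta = w * dt = 0.25 * 0.15 = 0.0375 rad
= 2.1486 deg
theta_new = 109 + 2.1486 = 111.1486 deg


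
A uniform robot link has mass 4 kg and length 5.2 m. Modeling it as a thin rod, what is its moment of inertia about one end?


I = (1/3) * m * L^2
= (1/3) * 4 * 5.2^2
= 0.333333 * 4 * 27.04
= 36.0533 kg*m^2


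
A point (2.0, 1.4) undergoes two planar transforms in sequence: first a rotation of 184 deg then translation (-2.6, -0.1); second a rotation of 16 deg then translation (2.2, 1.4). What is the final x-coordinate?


After transform 1:
x1 = cos(184)*2.0 - sin(184)*1.4 + -2.6 = -4.4975
y1 = sin(184)*2.0 + cos(184)*1.4 + -0.1 = -1.6361
After transform 2:
x2 = cos(16)*-4.4975 - sin(16)*-1.6361 + 2.2
= -1.6723


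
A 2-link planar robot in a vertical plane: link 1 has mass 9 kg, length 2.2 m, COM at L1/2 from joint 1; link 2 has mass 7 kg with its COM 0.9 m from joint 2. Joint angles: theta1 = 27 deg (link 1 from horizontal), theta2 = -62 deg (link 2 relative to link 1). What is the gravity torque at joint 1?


Horizontal distance from joint 1 to link-1 COM:
  x_c1 = (L1/2)*cos(t1) = 1.1 * 0.891 = 0.9801 m
Horizontal distance from joint 1 to link-2 COM:
  x_c2 = L1*cos(t1) + Lc2*cos(t1+t2)
       = 2.2*0.891 + 0.9*0.8192 = 2.6975 m
tau1 = m1*g*x_c1 + m2*g*x_c2
     = 9*9.81*0.9801 + 7*9.81*2.6975
     = 86.5337 + 185.234
     = 271.7676 Nm


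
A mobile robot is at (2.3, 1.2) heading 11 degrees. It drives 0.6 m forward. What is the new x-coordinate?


x_new = x0 + d*cos(theta)
= 2.3 + 0.6*cos(11)
= 2.3 + 0.589
= 2.889


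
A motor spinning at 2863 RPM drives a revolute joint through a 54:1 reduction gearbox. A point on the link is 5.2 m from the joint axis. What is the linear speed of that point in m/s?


omega_motor = 2863 * 2*pi/60 = 299.8127 rad/s
omega_joint = omega_motor / 54 = 5.5521 rad/s
v = omega_joint * r = 5.5521 * 5.2
= 28.8708 m/s


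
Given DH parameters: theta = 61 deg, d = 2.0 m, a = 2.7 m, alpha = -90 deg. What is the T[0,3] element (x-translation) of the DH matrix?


T[0,3] = a * cos(theta)
= 2.7 * cos(61 deg)
= 2.7 * 0.4848
= 1.309


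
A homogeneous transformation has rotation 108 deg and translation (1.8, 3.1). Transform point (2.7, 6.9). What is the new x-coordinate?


x' = cos(theta)*px - sin(theta)*py + tx
= -0.309*2.7 - 0.9511*6.9 + 1.8
= -5.5966


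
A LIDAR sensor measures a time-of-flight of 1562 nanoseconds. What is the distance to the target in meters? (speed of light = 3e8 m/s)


tof = 1562 ns = 1.562e-06 s
dist = c * tof / 2
= 3e8 * 1.562e-06 / 2
= 234.3 m


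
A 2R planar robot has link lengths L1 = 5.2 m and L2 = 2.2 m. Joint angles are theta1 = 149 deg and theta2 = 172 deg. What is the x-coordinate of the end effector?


Convert angles to radians: theta1 = 2.6005, theta2 = 3.002
x = L1*cos(theta1) + L2*cos(theta1+theta2)
x = -4.4573 + 1.7097
x = -2.7475


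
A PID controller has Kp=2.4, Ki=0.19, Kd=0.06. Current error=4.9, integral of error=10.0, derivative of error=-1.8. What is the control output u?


u = Kp*e + Ki*int(e) + Kd*de/dt
= 2.4*4.9 + 0.19*10.0 + 0.06*(-1.8)
= 11.76 + 1.9 + -0.108
= 13.552


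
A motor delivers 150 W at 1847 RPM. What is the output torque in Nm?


omega = 1847 * 2*pi/60 = 193.4174 rad/s
tau = P / omega = 150 / 193.4174
= 0.7755 Nm


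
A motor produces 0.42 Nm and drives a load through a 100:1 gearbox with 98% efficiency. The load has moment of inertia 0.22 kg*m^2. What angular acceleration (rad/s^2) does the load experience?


tau_out = tau_motor * N * eta
= 0.42 * 100 * 0.98 = 41.16 Nm
alpha = tau_out / I = 41.16 / 0.22
= 187.0909 rad/s^2


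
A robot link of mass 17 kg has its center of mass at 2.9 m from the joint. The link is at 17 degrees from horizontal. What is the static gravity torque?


tau = m*g*L*cos(angle)
= 17 * 9.81 * 2.9 * cos(17 deg)
= 17 * 9.81 * 2.9 * 0.9563
= 462.5005 Nm


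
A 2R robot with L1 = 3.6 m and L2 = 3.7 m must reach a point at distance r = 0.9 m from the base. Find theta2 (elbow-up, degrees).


cos(theta2) = (r^2 - L1^2 - L2^2) / (2*L1*L2)
cos(theta2) = (0.81 - 12.96 - 13.69) / 26.64
cos(theta2) = -0.96997
theta2 = 165.9231 degrees


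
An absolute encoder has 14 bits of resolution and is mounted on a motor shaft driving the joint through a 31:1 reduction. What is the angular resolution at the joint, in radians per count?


counts = 2^14 = 16384
effective counts at joint = 16384 * 31 = 507904
resolution = 2*pi / 507904
= 1.2371e-05 rad/count


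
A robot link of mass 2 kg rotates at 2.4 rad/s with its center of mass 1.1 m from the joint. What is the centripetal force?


F = m * omega^2 * r
= 2 * 2.4^2 * 1.1
= 2 * 5.76 * 1.1
= 12.672 N


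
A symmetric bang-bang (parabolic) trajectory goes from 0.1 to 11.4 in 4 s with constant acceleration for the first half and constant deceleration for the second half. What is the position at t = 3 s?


Symmetric rest-to-rest: each phase covers (pf-p0)/2 in time T/2. 0.5*a*(T/2)^2 = (pf-p0)/2 => a = 4*(pf-p0)/T^2
a = 4*(11.4-0.1)/4^2 = 2.825
t = 3 is in the deceleration phase (t > T/2).
p = pf - 0.5*a*(T-t)^2 = 11.4 - 0.5*2.825*1^2
= 9.9875


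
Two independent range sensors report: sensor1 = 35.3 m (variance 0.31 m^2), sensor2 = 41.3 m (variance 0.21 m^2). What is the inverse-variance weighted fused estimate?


w1 = (1/var1) / (1/var1 + 1/var2)
   = 3.2258 / (3.2258 + 4.7619) = 0.4038
w2 = 1 - w1 = 0.5962
fused = w1*s1 + w2*s2 = 14.2558 + 24.6212
= 38.8769 m


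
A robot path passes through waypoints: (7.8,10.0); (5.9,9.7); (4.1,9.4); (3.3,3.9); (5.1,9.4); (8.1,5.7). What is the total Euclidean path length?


Segment lengths:
  seg1 = sqrt((-1.9)^2 + (-0.3)^2) = 1.9235
  seg2 = sqrt((-1.8)^2 + (-0.3)^2) = 1.8248
  seg3 = sqrt((-0.8)^2 + (-5.5)^2) = 5.5579
  seg4 = sqrt((1.8)^2 + (5.5)^2) = 5.7871
  seg5 = sqrt((3.0)^2 + (-3.7)^2) = 4.7634
Total = 19.8567


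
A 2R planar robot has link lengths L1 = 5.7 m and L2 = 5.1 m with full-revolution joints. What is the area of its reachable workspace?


r_max = L1 + L2 = 10.8 m
r_min = |L1 - L2| = 0.6 m
Area = pi*(r_max^2 - r_min^2)
= pi*(116.64 - 0.36)
= pi * 116.28
= 365.3044 m^2


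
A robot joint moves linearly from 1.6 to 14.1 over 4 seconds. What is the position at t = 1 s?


s = t/T = 1/4 = 0.25
p(t) = p0 + (pf-p0)*s
= 1.6 + (14.1 - 1.6) * 0.25
= 4.725


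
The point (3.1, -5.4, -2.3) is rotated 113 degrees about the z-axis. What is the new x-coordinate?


Rotation about z-axis: x' = x*cos(theta) - y*sin(theta)
= 3.1 * -0.3907 - -5.4 * 0.9205
= 3.7595


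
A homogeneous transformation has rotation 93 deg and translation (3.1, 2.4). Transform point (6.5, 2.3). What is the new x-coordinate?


x' = cos(theta)*px - sin(theta)*py + tx
= -0.0523*6.5 - 0.9986*2.3 + 3.1
= 0.463


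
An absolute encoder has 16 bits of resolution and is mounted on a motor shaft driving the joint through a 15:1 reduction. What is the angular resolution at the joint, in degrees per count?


counts = 2^16 = 65536
effective counts at joint = 65536 * 15 = 983040
resolution = 360 / 983040
= 3.6621e-04 deg/count


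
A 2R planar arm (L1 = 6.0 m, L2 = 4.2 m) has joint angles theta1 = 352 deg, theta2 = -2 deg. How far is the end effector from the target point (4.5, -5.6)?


End effector via forward kinematics:
x = L1*cos(t1) + L2*cos(t1+t2) = 10.0778
y = L1*sin(t1) + L2*sin(t1+t2) = -1.5644
Distance to target:
d = sqrt((4.5 - 10.0778)^2 + (-5.6 - -1.5644)^2)
= sqrt(31.1119 + 16.2864)
= 6.8846 m


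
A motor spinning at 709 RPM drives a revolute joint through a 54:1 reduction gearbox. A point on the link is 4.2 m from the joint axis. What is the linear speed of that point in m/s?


omega_motor = 709 * 2*pi/60 = 74.2463 rad/s
omega_joint = omega_motor / 54 = 1.3749 rad/s
v = omega_joint * r = 1.3749 * 4.2
= 5.7747 m/s


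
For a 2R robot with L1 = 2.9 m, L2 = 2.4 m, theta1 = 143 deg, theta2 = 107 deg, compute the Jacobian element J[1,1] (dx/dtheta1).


J[1,1] = -L1*sin(t1) - L2*sin(t1+t2)
= -2.9*sin(143) - 2.4*sin(250)
= 0.51


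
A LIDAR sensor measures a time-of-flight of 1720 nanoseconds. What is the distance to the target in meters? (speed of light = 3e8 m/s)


tof = 1720 ns = 1.72e-06 s
dist = c * tof / 2
= 3e8 * 1.72e-06 / 2
= 258.0 m


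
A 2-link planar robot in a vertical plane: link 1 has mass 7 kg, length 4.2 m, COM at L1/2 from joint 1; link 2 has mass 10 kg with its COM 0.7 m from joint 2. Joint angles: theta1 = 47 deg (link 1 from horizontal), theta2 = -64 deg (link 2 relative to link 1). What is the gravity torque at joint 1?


Horizontal distance from joint 1 to link-1 COM:
  x_c1 = (L1/2)*cos(t1) = 2.1 * 0.682 = 1.4322 m
Horizontal distance from joint 1 to link-2 COM:
  x_c2 = L1*cos(t1) + Lc2*cos(t1+t2)
       = 4.2*0.682 + 0.7*0.9563 = 3.5338 m
tau1 = m1*g*x_c1 + m2*g*x_c2
     = 7*9.81*1.4322 + 10*9.81*3.5338
     = 98.3489 + 346.6664
     = 445.0153 Nm


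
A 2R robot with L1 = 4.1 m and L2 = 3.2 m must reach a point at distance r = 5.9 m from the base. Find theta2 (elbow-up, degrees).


cos(theta2) = (r^2 - L1^2 - L2^2) / (2*L1*L2)
cos(theta2) = (34.81 - 16.81 - 10.24) / 26.24
cos(theta2) = 0.295732
theta2 = 72.7986 degrees


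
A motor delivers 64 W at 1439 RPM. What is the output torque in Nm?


omega = 1439 * 2*pi/60 = 150.6917 rad/s
tau = P / omega = 64 / 150.6917
= 0.4247 Nm


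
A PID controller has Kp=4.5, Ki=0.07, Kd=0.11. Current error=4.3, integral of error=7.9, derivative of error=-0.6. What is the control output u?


u = Kp*e + Ki*int(e) + Kd*de/dt
= 4.5*4.3 + 0.07*7.9 + 0.11*(-0.6)
= 19.35 + 0.553 + -0.066
= 19.837


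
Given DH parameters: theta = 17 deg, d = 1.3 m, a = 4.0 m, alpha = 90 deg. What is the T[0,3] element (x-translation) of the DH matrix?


T[0,3] = a * cos(theta)
= 4.0 * cos(17 deg)
= 4.0 * 0.9563
= 3.8252


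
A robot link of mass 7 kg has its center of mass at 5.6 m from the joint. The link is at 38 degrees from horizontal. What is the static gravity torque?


tau = m*g*L*cos(angle)
= 7 * 9.81 * 5.6 * cos(38 deg)
= 7 * 9.81 * 5.6 * 0.788
= 303.0311 Nm


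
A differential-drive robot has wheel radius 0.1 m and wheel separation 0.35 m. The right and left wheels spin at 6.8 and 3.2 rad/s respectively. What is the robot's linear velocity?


vR = r*wR = 0.1*6.8 = 0.68 m/s
vL = r*wL = 0.1*3.2 = 0.32 m/s
v = (vR+vL)/2 = 0.5 m/s
omega = (vR-vL)/L = 1.0286 rad/s
linear velocity = 0.5 m/s


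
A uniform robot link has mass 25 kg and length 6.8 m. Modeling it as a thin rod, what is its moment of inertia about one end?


I = (1/3) * m * L^2
= (1/3) * 25 * 6.8^2
= 0.333333 * 25 * 46.24
= 385.3333 kg*m^2
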